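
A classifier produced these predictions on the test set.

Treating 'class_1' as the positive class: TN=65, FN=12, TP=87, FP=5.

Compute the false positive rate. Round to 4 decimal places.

FPR = FP/(FP+TN) = 5/(5+65) = 0.0714

0.0714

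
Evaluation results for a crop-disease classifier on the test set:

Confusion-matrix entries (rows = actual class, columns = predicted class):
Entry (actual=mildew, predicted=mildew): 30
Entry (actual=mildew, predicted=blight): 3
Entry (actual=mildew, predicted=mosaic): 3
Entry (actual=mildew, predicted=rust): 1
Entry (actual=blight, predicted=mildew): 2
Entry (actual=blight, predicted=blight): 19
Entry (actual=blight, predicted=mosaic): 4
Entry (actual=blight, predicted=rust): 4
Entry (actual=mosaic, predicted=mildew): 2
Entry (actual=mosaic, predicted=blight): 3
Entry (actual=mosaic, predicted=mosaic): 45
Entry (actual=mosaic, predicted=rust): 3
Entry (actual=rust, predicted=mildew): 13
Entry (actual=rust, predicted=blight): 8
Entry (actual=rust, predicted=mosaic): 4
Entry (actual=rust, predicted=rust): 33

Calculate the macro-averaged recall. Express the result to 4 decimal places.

Per-class recall (TP/(TP+FN)):
  mildew: TP=30, FN=3+3+1=7 → 30/37 = 0.81081
  blight: TP=19, FN=2+4+4=10 → 19/29 = 0.65517
  mosaic: TP=45, FN=2+3+3=8 → 45/53 = 0.84906
  rust: TP=33, FN=13+8+4=25 → 33/58 = 0.56897
Macro-recall = mean = (0.81081 + 0.65517 + 0.84906 + 0.56897) / 4 = 0.7210

0.7210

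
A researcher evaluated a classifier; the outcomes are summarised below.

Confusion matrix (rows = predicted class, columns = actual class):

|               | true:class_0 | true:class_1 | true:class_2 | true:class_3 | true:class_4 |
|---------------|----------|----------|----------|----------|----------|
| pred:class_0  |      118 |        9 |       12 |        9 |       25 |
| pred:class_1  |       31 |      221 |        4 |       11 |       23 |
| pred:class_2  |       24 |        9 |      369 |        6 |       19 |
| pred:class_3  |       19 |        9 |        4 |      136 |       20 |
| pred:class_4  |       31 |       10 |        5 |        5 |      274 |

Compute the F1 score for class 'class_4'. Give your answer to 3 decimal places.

0.799

Take TP from the diagonal, FP from the rest of the 'class_4' prediction marginal, FN from the rest of the 'class_4' actual marginal.
F1 score = 2·TP/(2·TP+FP+FN).
class_4: TP=274, FP=31+10+5+5=51, FN=25+23+19+20=87 → 548/686 = 0.7988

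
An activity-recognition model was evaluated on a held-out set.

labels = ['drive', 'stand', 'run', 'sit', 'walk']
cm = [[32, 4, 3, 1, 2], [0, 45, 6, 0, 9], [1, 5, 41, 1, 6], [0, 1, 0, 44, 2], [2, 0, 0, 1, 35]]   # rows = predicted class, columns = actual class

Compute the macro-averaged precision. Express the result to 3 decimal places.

Per-class precision (TP/(TP+FP)):
  drive: TP=32, FP=4+3+1+2=10 → 32/42 = 0.7619
  stand: TP=45, FP=0+6+0+9=15 → 45/60 = 0.7500
  run: TP=41, FP=1+5+1+6=13 → 41/54 = 0.7593
  sit: TP=44, FP=0+1+0+2=3 → 44/47 = 0.9362
  walk: TP=35, FP=2+0+0+1=3 → 35/38 = 0.9211
Macro-precision = mean = (0.7619 + 0.7500 + 0.7593 + 0.9362 + 0.9211) / 5 = 0.826

0.826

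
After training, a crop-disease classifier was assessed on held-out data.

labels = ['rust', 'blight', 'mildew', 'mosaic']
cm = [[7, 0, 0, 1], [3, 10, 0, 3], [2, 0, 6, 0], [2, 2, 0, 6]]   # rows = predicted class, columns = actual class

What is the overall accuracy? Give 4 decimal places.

Accuracy = trace / total = (7+10+6+6=29) / 42 = 29/42 = 0.6905

0.6905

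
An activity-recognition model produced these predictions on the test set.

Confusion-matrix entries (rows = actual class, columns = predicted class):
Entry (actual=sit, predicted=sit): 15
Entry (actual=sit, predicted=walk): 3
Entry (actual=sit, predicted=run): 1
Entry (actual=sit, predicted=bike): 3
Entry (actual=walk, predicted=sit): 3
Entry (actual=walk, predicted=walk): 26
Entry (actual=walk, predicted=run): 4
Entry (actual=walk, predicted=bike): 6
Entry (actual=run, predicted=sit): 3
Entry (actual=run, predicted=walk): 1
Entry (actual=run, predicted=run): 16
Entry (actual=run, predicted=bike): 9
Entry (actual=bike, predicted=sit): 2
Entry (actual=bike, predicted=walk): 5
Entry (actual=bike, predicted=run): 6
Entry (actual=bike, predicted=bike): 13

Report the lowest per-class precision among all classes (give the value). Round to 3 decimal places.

Per-class precision (TP/(TP+FP)):
  sit: TP=15, FP=3+3+2=8 → 15/23 = 0.6522
  walk: TP=26, FP=3+1+5=9 → 26/35 = 0.7429
  run: TP=16, FP=1+4+6=11 → 16/27 = 0.5926
  bike: TP=13, FP=3+6+9=18 → 13/31 = 0.4194
Lowest is class 'bike' with precision = 0.419.

0.419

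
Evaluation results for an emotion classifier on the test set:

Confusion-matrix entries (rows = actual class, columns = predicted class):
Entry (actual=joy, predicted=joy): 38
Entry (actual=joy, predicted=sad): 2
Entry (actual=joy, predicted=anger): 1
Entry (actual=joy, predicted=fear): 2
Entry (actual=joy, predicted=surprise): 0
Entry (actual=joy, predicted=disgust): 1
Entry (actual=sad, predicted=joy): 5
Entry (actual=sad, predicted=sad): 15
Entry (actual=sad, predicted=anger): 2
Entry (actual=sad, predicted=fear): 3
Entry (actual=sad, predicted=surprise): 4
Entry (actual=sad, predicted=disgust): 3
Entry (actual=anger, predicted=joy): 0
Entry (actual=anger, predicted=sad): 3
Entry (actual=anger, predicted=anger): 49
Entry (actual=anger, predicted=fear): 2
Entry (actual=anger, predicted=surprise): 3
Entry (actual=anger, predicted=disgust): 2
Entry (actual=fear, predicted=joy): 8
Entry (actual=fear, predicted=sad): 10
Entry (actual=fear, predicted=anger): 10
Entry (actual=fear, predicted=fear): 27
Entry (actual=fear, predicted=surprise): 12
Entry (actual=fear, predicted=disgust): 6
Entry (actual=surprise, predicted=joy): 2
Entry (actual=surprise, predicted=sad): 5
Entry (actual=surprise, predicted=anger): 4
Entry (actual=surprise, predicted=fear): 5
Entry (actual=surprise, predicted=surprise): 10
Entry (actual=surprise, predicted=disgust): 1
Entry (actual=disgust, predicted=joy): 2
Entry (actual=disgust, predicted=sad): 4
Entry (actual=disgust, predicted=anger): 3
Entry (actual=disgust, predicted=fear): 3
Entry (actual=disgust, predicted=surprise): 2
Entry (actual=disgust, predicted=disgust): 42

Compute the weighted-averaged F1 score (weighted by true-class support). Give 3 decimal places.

Per-class F1 score (2·TP/(2·TP+FP+FN)):
  joy: TP=38, FP=5+0+8+2+2=17, FN=2+1+2+0+1=6 → 76/99 = 0.7677
  sad: TP=15, FP=2+3+10+5+4=24, FN=5+2+3+4+3=17 → 30/71 = 0.4225
  anger: TP=49, FP=1+2+10+4+3=20, FN=0+3+2+3+2=10 → 98/128 = 0.7656
  fear: TP=27, FP=2+3+2+5+3=15, FN=8+10+10+12+6=46 → 54/115 = 0.4696
  surprise: TP=10, FP=0+4+3+12+2=21, FN=2+5+4+5+1=17 → 20/58 = 0.3448
  disgust: TP=42, FP=1+3+2+6+1=13, FN=2+4+3+3+2=14 → 84/111 = 0.7568
Weighted-F1 score = Σ (supportᵢ/N)·F1 scoreᵢ with N=291: (44/291)·0.7677 + (32/291)·0.4225 + (59/291)·0.7656 + (73/291)·0.4696 + (27/291)·0.3448 + (56/291)·0.7568 = 0.613

0.613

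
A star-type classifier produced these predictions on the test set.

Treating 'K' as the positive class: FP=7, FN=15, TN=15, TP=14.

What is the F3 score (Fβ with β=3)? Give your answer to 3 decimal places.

Fβ = (1+β²)·TP / ((1+β²)·TP + β²·FN + FP), with β²=9
= 10·14 / (10·14 + 9·15 + 7) = 0.496

0.496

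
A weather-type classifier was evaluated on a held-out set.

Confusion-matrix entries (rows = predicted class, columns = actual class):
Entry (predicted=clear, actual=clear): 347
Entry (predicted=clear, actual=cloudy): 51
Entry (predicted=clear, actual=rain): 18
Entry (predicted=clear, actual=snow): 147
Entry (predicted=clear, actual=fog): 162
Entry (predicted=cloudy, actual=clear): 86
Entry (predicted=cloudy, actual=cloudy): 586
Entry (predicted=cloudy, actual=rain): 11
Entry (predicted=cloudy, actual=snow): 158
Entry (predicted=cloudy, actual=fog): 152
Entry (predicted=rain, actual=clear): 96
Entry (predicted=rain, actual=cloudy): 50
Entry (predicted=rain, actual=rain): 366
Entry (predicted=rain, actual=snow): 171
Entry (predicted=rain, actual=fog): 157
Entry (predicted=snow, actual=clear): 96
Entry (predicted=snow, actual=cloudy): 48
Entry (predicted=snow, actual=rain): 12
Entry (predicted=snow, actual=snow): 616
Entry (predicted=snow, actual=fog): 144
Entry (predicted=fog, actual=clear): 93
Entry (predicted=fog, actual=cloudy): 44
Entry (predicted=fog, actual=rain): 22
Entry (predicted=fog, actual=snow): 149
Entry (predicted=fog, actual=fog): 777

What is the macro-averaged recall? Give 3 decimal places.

0.629

Per-class recall (TP/(TP+FN)):
  clear: TP=347, FN=86+96+96+93=371 → 347/718 = 0.4833
  cloudy: TP=586, FN=51+50+48+44=193 → 586/779 = 0.7522
  rain: TP=366, FN=18+11+12+22=63 → 366/429 = 0.8531
  snow: TP=616, FN=147+158+171+149=625 → 616/1241 = 0.4964
  fog: TP=777, FN=162+152+157+144=615 → 777/1392 = 0.5582
Macro-recall = mean = (0.4833 + 0.7522 + 0.8531 + 0.4964 + 0.5582) / 5 = 0.629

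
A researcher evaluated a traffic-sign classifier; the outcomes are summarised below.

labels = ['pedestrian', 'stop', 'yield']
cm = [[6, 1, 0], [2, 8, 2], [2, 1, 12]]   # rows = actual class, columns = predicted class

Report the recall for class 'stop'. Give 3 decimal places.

Treat 'stop' as positive and all other classes as negative.
recall = TP/(TP+FN).
stop: TP=8, FN=2+2=4 → 8/12 = 0.6667

0.667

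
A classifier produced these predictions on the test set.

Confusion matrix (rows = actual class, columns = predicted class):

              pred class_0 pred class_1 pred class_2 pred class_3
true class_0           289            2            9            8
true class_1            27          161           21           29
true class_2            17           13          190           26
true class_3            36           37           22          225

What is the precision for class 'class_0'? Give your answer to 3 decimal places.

0.783

Take TP from the diagonal, FP from the rest of the 'class_0' prediction marginal, FN from the rest of the 'class_0' actual marginal.
precision = TP/(TP+FP).
class_0: TP=289, FP=27+17+36=80 → 289/369 = 0.7832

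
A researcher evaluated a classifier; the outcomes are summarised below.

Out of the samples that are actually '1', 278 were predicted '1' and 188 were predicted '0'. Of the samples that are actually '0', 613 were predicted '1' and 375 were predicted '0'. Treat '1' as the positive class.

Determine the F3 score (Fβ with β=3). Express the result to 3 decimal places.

0.547

Fβ = (1+β²)·TP / ((1+β²)·TP + β²·FN + FP), with β²=9
= 10·278 / (10·278 + 9·188 + 613) = 0.547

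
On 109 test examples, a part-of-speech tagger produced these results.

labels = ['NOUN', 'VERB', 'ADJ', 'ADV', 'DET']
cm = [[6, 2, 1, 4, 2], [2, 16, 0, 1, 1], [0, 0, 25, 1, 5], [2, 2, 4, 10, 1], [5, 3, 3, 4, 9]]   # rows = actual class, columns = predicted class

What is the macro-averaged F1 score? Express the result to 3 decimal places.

Per-class F1 score (2·TP/(2·TP+FP+FN)):
  NOUN: TP=6, FP=2+0+2+5=9, FN=2+1+4+2=9 → 12/30 = 0.4000
  VERB: TP=16, FP=2+0+2+3=7, FN=2+0+1+1=4 → 32/43 = 0.7442
  ADJ: TP=25, FP=1+0+4+3=8, FN=0+0+1+5=6 → 50/64 = 0.7813
  ADV: TP=10, FP=4+1+1+4=10, FN=2+2+4+1=9 → 20/39 = 0.5128
  DET: TP=9, FP=2+1+5+1=9, FN=5+3+3+4=15 → 18/42 = 0.4286
Macro-F1 score = mean = (0.4000 + 0.7442 + 0.7813 + 0.5128 + 0.4286) / 5 = 0.573

0.573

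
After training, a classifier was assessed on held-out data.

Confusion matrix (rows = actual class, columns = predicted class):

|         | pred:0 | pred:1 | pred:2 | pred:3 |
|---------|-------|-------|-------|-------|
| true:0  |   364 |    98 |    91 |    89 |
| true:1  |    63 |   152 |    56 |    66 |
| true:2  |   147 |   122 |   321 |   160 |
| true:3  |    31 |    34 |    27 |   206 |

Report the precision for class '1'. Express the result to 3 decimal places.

0.374

One-vs-rest for '1': TP = diagonal; FP = other classes predicted '1'; FN = '1' predicted as other.
precision = TP/(TP+FP).
1: TP=152, FP=98+122+34=254 → 152/406 = 0.3744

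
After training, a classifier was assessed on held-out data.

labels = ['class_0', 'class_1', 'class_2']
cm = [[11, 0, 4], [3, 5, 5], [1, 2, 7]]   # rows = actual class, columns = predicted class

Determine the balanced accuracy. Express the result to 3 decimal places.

Balanced accuracy = mean of per-class recall.
  class_0: recall = 11/15 = 0.7333
  class_1: recall = 5/13 = 0.3846
  class_2: recall = 7/10 = 0.7000
Mean = (0.7333 + 0.3846 + 0.7000) / 3 = 0.606

0.606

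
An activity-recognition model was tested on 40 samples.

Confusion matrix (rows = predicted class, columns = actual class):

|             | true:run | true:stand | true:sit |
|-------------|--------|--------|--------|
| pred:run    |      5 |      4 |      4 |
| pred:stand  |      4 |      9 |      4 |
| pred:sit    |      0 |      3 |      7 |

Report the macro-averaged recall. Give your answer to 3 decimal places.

0.528

Per-class recall (TP/(TP+FN)):
  run: TP=5, FN=4+0=4 → 5/9 = 0.5556
  stand: TP=9, FN=4+3=7 → 9/16 = 0.5625
  sit: TP=7, FN=4+4=8 → 7/15 = 0.4667
Macro-recall = mean = (0.5556 + 0.5625 + 0.4667) / 3 = 0.528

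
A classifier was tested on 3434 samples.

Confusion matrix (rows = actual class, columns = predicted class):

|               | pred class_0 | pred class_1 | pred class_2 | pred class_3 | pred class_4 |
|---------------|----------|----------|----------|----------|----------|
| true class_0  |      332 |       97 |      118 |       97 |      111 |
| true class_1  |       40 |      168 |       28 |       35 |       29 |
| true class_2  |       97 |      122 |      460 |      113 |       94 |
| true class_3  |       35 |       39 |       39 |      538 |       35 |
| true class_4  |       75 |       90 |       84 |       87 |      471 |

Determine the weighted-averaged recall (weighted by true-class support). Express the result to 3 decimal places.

Per-class recall (TP/(TP+FN)):
  class_0: TP=332, FN=97+118+97+111=423 → 332/755 = 0.4397
  class_1: TP=168, FN=40+28+35+29=132 → 168/300 = 0.5600
  class_2: TP=460, FN=97+122+113+94=426 → 460/886 = 0.5192
  class_3: TP=538, FN=35+39+39+35=148 → 538/686 = 0.7843
  class_4: TP=471, FN=75+90+84+87=336 → 471/807 = 0.5836
Weighted-recall = Σ (supportᵢ/N)·recallᵢ with N=3434: (755/3434)·0.4397 + (300/3434)·0.5600 + (886/3434)·0.5192 + (686/3434)·0.7843 + (807/3434)·0.5836 = 0.573

0.573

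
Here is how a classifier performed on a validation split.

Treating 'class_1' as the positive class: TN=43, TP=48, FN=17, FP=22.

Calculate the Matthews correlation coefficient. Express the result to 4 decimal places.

0.4012

MCC = (TP·TN − FP·FN) / √((TP+FP)(TP+FN)(TN+FP)(TN+FN))
Numerator = 48·43 − 22·17 = 1690
Denominator = √(70·65·65·60) = √17745000 = 4212.4815
MCC = 1690 / 4212.4815 = 0.4012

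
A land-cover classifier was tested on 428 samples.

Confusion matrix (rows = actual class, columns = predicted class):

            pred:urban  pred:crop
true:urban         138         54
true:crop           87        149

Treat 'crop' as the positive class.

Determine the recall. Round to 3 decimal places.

0.631

Recall = TP/(TP+FN) = 149/(149+87) = 149/236 = 0.631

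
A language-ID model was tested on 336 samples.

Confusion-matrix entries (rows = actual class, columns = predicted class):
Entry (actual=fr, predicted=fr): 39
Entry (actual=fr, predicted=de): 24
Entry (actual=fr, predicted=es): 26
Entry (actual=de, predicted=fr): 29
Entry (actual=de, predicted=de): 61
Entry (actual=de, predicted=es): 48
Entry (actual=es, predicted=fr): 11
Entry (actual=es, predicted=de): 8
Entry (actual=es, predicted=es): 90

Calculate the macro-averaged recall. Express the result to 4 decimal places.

Per-class recall (TP/(TP+FN)):
  fr: TP=39, FN=24+26=50 → 39/89 = 0.43820
  de: TP=61, FN=29+48=77 → 61/138 = 0.44203
  es: TP=90, FN=11+8=19 → 90/109 = 0.82569
Macro-recall = mean = (0.43820 + 0.44203 + 0.82569) / 3 = 0.5686

0.5686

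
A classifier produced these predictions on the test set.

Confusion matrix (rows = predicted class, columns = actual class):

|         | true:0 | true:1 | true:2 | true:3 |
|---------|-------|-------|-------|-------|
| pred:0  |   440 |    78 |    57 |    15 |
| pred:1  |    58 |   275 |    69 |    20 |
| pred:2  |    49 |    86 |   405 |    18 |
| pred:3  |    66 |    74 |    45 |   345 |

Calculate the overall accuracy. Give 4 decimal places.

Accuracy = trace / total = (440+275+405+345=1465) / 2100 = 1465/2100 = 0.6976

0.6976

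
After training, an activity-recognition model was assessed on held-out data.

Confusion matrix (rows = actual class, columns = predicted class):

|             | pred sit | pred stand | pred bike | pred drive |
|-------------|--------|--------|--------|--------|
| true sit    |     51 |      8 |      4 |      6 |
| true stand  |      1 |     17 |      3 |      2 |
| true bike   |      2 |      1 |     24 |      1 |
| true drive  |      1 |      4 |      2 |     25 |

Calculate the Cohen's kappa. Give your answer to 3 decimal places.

Observed agreement pₒ = trace/N = 117/152 = 0.7697
Expected agreement pₑ = Σ (rowᵢ·colᵢ)/N² = (69·55 + 23·30 + 28·33 + 32·34)/152² = 0.2812
κ = (pₒ − pₑ)/(1 − pₑ) = (0.7697 − 0.2812)/(1 − 0.2812) = 0.680

0.680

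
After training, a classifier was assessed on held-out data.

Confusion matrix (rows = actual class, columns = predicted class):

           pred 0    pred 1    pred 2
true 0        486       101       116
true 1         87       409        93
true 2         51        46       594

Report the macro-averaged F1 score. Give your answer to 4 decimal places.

0.7474

Per-class F1 score (2·TP/(2·TP+FP+FN)):
  0: TP=486, FP=87+51=138, FN=101+116=217 → 972/1327 = 0.73248
  1: TP=409, FP=101+46=147, FN=87+93=180 → 818/1145 = 0.71441
  2: TP=594, FP=116+93=209, FN=51+46=97 → 1188/1494 = 0.79518
Macro-F1 score = mean = (0.73248 + 0.71441 + 0.79518) / 3 = 0.7474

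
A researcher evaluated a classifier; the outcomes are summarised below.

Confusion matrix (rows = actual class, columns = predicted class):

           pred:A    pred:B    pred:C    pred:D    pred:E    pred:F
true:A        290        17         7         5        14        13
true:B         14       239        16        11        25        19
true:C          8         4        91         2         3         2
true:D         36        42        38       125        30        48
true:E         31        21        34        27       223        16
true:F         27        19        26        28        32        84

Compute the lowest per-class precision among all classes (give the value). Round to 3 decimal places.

Per-class precision (TP/(TP+FP)):
  A: TP=290, FP=14+8+36+31+27=116 → 290/406 = 0.7143
  B: TP=239, FP=17+4+42+21+19=103 → 239/342 = 0.6988
  C: TP=91, FP=7+16+38+34+26=121 → 91/212 = 0.4292
  D: TP=125, FP=5+11+2+27+28=73 → 125/198 = 0.6313
  E: TP=223, FP=14+25+3+30+32=104 → 223/327 = 0.6820
  F: TP=84, FP=13+19+2+48+16=98 → 84/182 = 0.4615
Lowest is class 'C' with precision = 0.429.

0.429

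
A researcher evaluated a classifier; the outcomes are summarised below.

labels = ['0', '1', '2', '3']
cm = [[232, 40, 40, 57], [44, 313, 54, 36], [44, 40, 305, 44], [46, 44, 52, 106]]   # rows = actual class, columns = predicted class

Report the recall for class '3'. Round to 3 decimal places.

0.427

One-vs-rest for '3': TP = diagonal; FP = other classes predicted '3'; FN = '3' predicted as other.
recall = TP/(TP+FN).
3: TP=106, FN=46+44+52=142 → 106/248 = 0.4274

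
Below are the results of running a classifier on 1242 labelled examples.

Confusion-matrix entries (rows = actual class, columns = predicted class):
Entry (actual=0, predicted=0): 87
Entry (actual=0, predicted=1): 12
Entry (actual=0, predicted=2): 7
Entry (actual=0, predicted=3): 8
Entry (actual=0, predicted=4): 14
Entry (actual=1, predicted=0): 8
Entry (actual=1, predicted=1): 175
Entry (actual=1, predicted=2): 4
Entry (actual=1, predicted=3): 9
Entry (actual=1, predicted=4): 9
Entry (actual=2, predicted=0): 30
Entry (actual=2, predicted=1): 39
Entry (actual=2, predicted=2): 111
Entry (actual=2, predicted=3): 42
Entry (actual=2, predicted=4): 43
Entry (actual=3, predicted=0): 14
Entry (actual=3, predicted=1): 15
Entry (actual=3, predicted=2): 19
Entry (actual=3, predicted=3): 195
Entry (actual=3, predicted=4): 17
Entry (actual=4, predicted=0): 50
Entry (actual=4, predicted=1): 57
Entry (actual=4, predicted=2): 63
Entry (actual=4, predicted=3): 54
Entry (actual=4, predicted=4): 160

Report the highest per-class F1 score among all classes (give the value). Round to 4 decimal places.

0.6958

Per-class F1 score (2·TP/(2·TP+FP+FN)):
  0: TP=87, FP=8+30+14+50=102, FN=12+7+8+14=41 → 174/317 = 0.54890
  1: TP=175, FP=12+39+15+57=123, FN=8+4+9+9=30 → 350/503 = 0.69583
  2: TP=111, FP=7+4+19+63=93, FN=30+39+42+43=154 → 222/469 = 0.47335
  3: TP=195, FP=8+9+42+54=113, FN=14+15+19+17=65 → 390/568 = 0.68662
  4: TP=160, FP=14+9+43+17=83, FN=50+57+63+54=224 → 320/627 = 0.51037
Highest is class '1' with F1 score = 0.6958.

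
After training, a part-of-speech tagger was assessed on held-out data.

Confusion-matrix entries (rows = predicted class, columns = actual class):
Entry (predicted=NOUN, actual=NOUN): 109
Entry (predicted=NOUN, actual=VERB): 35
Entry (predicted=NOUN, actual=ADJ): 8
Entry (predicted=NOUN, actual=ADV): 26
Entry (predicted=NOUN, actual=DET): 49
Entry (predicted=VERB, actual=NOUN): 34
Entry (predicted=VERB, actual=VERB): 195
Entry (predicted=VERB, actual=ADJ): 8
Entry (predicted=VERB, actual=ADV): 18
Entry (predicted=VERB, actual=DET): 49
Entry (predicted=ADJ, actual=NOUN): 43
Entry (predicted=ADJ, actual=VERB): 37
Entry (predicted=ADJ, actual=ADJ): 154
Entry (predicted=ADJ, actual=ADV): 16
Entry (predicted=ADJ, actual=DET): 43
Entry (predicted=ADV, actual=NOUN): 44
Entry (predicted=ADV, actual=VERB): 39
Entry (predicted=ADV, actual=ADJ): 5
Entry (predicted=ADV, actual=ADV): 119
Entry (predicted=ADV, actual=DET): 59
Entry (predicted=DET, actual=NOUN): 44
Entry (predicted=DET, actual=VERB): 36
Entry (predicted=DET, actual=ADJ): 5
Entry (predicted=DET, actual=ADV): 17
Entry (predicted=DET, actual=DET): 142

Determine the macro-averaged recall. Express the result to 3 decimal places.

0.569

Per-class recall (TP/(TP+FN)):
  NOUN: TP=109, FN=34+43+44+44=165 → 109/274 = 0.3978
  VERB: TP=195, FN=35+37+39+36=147 → 195/342 = 0.5702
  ADJ: TP=154, FN=8+8+5+5=26 → 154/180 = 0.8556
  ADV: TP=119, FN=26+18+16+17=77 → 119/196 = 0.6071
  DET: TP=142, FN=49+49+43+59=200 → 142/342 = 0.4152
Macro-recall = mean = (0.3978 + 0.5702 + 0.8556 + 0.6071 + 0.4152) / 5 = 0.569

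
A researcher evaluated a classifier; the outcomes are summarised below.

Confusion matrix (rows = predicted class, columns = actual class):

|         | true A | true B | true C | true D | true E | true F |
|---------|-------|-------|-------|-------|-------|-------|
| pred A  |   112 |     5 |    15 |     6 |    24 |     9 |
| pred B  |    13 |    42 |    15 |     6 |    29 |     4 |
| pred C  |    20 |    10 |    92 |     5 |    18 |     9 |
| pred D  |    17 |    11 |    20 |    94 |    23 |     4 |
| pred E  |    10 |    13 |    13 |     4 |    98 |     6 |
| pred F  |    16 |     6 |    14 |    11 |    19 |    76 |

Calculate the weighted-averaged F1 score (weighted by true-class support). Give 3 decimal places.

0.577

Per-class F1 score (2·TP/(2·TP+FP+FN)):
  A: TP=112, FP=5+15+6+24+9=59, FN=13+20+17+10+16=76 → 224/359 = 0.6240
  B: TP=42, FP=13+15+6+29+4=67, FN=5+10+11+13+6=45 → 84/196 = 0.4286
  C: TP=92, FP=20+10+5+18+9=62, FN=15+15+20+13+14=77 → 184/323 = 0.5697
  D: TP=94, FP=17+11+20+23+4=75, FN=6+6+5+4+11=32 → 188/295 = 0.6373
  E: TP=98, FP=10+13+13+4+6=46, FN=24+29+18+23+19=113 → 196/355 = 0.5521
  F: TP=76, FP=16+6+14+11+19=66, FN=9+4+9+4+6=32 → 152/250 = 0.6080
Weighted-F1 score = Σ (supportᵢ/N)·F1 scoreᵢ with N=889: (188/889)·0.6240 + (87/889)·0.4286 + (169/889)·0.5697 + (126/889)·0.6373 + (211/889)·0.5521 + (108/889)·0.6080 = 0.577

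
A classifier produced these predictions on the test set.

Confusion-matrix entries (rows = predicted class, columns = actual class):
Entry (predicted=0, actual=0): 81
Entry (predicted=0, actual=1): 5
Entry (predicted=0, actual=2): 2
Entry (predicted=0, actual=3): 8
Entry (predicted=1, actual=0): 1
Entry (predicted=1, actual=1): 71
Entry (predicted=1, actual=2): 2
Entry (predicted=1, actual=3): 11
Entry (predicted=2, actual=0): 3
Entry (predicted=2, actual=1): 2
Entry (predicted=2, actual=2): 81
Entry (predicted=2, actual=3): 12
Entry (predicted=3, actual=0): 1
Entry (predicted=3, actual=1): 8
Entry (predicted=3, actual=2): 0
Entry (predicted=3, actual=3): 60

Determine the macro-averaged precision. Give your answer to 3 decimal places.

Per-class precision (TP/(TP+FP)):
  0: TP=81, FP=5+2+8=15 → 81/96 = 0.8438
  1: TP=71, FP=1+2+11=14 → 71/85 = 0.8353
  2: TP=81, FP=3+2+12=17 → 81/98 = 0.8265
  3: TP=60, FP=1+8+0=9 → 60/69 = 0.8696
Macro-precision = mean = (0.8438 + 0.8353 + 0.8265 + 0.8696) / 4 = 0.844

0.844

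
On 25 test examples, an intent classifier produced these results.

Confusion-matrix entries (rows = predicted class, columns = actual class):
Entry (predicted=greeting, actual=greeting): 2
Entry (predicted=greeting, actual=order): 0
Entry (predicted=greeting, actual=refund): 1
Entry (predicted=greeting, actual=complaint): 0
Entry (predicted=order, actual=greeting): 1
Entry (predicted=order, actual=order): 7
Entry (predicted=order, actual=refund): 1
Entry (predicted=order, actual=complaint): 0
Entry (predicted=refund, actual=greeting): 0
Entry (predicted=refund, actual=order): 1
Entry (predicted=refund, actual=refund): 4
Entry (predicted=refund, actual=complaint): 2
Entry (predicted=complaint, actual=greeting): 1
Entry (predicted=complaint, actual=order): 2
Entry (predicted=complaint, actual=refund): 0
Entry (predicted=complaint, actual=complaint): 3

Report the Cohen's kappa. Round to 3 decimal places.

Observed agreement pₒ = trace/N = 16/25 = 0.6400
Expected agreement pₑ = Σ (rowᵢ·colᵢ)/N² = (4·3 + 10·9 + 6·7 + 5·6)/25² = 0.2784
κ = (pₒ − pₑ)/(1 − pₑ) = (0.6400 − 0.2784)/(1 − 0.2784) = 0.501

0.501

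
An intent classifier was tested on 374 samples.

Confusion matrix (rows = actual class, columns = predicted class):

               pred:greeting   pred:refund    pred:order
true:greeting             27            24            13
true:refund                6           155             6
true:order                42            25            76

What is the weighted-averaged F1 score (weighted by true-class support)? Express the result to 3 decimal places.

0.684

Per-class F1 score (2·TP/(2·TP+FP+FN)):
  greeting: TP=27, FP=6+42=48, FN=24+13=37 → 54/139 = 0.3885
  refund: TP=155, FP=24+25=49, FN=6+6=12 → 310/371 = 0.8356
  order: TP=76, FP=13+6=19, FN=42+25=67 → 152/238 = 0.6387
Weighted-F1 score = Σ (supportᵢ/N)·F1 scoreᵢ with N=374: (64/374)·0.3885 + (167/374)·0.8356 + (143/374)·0.6387 = 0.684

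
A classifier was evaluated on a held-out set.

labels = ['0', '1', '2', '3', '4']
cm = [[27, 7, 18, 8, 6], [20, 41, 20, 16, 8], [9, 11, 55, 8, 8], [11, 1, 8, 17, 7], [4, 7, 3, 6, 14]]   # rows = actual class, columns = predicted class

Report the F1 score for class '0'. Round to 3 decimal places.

One-vs-rest for '0': TP = diagonal; FP = other classes predicted '0'; FN = '0' predicted as other.
F1 score = 2·TP/(2·TP+FP+FN).
0: TP=27, FP=20+9+11+4=44, FN=7+18+8+6=39 → 54/137 = 0.3942

0.394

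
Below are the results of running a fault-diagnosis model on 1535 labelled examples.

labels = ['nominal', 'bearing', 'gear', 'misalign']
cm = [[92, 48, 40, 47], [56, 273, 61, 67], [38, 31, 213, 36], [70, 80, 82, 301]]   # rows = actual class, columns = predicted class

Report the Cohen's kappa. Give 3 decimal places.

0.419

Observed agreement pₒ = trace/N = 879/1535 = 0.5726
Expected agreement pₑ = Σ (rowᵢ·colᵢ)/N² = (227·256 + 457·432 + 318·396 + 533·451)/1535² = 0.2639
κ = (pₒ − pₑ)/(1 − pₑ) = (0.5726 − 0.2639)/(1 − 0.2639) = 0.419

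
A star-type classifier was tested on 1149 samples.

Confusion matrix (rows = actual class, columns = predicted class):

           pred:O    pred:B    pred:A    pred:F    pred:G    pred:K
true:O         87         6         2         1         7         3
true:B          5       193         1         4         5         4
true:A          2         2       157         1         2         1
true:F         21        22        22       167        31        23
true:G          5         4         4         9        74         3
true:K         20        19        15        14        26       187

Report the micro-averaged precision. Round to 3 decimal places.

0.753

Micro-averaging pools counts across classes: ΣTP=865, ΣFP=284, ΣFN=284.
Micro-precision = TP/(TP+FP) on pooled counts = 0.753 (equals overall accuracy in single-label multiclass).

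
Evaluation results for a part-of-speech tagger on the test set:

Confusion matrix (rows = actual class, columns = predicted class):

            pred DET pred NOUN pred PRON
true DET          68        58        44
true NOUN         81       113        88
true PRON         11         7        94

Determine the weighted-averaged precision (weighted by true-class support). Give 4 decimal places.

0.5281

Per-class precision (TP/(TP+FP)):
  DET: TP=68, FP=81+11=92 → 68/160 = 0.42500
  NOUN: TP=113, FP=58+7=65 → 113/178 = 0.63483
  PRON: TP=94, FP=44+88=132 → 94/226 = 0.41593
Weighted-precision = Σ (supportᵢ/N)·precisionᵢ with N=564: (170/564)·0.42500 + (282/564)·0.63483 + (112/564)·0.41593 = 0.5281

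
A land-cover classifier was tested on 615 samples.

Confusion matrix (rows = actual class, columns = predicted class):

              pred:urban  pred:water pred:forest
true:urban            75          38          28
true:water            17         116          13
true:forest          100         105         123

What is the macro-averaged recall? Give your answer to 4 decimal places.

0.5671

Per-class recall (TP/(TP+FN)):
  urban: TP=75, FN=38+28=66 → 75/141 = 0.53191
  water: TP=116, FN=17+13=30 → 116/146 = 0.79452
  forest: TP=123, FN=100+105=205 → 123/328 = 0.37500
Macro-recall = mean = (0.53191 + 0.79452 + 0.37500) / 3 = 0.5671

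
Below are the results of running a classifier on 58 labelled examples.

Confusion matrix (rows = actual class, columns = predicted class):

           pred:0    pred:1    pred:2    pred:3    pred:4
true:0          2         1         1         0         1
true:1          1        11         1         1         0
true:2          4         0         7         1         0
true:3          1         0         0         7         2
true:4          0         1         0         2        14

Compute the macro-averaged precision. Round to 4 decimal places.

Per-class precision (TP/(TP+FP)):
  0: TP=2, FP=1+4+1+0=6 → 2/8 = 0.25000
  1: TP=11, FP=1+0+0+1=2 → 11/13 = 0.84615
  2: TP=7, FP=1+1+0+0=2 → 7/9 = 0.77778
  3: TP=7, FP=0+1+1+2=4 → 7/11 = 0.63636
  4: TP=14, FP=1+0+0+2=3 → 14/17 = 0.82353
Macro-precision = mean = (0.25000 + 0.84615 + 0.77778 + 0.63636 + 0.82353) / 5 = 0.6668

0.6668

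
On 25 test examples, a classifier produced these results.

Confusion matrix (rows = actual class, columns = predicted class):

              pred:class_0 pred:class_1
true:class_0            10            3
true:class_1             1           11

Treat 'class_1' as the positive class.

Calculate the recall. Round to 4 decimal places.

Recall = TP/(TP+FN) = 11/(11+1) = 11/12 = 0.9167

0.9167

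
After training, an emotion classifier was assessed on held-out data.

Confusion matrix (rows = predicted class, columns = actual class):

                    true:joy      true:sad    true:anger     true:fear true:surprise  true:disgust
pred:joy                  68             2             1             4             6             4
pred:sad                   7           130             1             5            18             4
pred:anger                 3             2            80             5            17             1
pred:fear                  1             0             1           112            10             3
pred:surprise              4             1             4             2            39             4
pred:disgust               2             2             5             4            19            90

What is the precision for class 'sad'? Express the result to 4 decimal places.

0.7879

One-vs-rest for 'sad': TP = diagonal; FP = other classes predicted 'sad'; FN = 'sad' predicted as other.
precision = TP/(TP+FP).
sad: TP=130, FP=7+1+5+18+4=35 → 130/165 = 0.78788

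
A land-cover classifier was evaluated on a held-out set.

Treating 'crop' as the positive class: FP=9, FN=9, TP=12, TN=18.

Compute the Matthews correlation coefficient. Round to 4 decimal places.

0.2381

MCC = (TP·TN − FP·FN) / √((TP+FP)(TP+FN)(TN+FP)(TN+FN))
Numerator = 12·18 − 9·9 = 135
Denominator = √(21·21·27·27) = √321489 = 567.0000
MCC = 135 / 567.0000 = 0.2381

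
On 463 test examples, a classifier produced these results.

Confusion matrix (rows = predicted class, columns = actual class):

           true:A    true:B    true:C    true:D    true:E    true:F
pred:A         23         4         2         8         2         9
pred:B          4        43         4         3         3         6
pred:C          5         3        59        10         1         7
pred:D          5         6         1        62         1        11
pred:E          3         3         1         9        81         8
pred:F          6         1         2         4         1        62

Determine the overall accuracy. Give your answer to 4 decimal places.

Accuracy = trace / total = (23+43+59+62+81+62=330) / 463 = 330/463 = 0.7127

0.7127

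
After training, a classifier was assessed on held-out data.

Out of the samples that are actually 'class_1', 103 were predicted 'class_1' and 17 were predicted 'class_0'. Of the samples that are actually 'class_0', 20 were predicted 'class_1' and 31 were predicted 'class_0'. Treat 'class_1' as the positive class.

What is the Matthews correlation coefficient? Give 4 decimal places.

MCC = (TP·TN − FP·FN) / √((TP+FP)(TP+FN)(TN+FP)(TN+FN))
Numerator = 103·31 − 20·17 = 2853
Denominator = √(123·120·51·48) = √36132480 = 6011.0299
MCC = 2853 / 6011.0299 = 0.4746

0.4746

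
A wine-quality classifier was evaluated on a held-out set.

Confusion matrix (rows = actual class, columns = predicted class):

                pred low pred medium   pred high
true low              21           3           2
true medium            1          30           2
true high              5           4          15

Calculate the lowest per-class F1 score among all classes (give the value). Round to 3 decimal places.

0.698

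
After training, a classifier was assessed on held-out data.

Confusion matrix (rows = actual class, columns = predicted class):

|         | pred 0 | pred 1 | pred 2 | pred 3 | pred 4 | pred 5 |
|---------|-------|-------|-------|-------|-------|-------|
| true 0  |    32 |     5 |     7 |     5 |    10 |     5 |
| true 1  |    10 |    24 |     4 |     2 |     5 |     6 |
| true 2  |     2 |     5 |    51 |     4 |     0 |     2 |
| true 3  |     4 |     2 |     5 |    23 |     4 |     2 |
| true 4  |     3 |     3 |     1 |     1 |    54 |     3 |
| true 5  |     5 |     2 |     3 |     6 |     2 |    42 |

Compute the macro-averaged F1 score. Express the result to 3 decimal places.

Per-class F1 score (2·TP/(2·TP+FP+FN)):
  0: TP=32, FP=10+2+4+3+5=24, FN=5+7+5+10+5=32 → 64/120 = 0.5333
  1: TP=24, FP=5+5+2+3+2=17, FN=10+4+2+5+6=27 → 48/92 = 0.5217
  2: TP=51, FP=7+4+5+1+3=20, FN=2+5+4+0+2=13 → 102/135 = 0.7556
  3: TP=23, FP=5+2+4+1+6=18, FN=4+2+5+4+2=17 → 46/81 = 0.5679
  4: TP=54, FP=10+5+0+4+2=21, FN=3+3+1+1+3=11 → 108/140 = 0.7714
  5: TP=42, FP=5+6+2+2+3=18, FN=5+2+3+6+2=18 → 84/120 = 0.7000
Macro-F1 score = mean = (0.5333 + 0.5217 + 0.7556 + 0.5679 + 0.7714 + 0.7000) / 6 = 0.642

0.642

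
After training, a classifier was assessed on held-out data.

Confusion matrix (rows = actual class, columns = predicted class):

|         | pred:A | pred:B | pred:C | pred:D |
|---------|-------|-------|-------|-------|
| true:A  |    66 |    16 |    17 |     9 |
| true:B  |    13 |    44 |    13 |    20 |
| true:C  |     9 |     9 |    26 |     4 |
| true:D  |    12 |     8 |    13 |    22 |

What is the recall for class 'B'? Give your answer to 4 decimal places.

One-vs-rest for 'B': TP = diagonal; FP = other classes predicted 'B'; FN = 'B' predicted as other.
recall = TP/(TP+FN).
B: TP=44, FN=13+13+20=46 → 44/90 = 0.48889

0.4889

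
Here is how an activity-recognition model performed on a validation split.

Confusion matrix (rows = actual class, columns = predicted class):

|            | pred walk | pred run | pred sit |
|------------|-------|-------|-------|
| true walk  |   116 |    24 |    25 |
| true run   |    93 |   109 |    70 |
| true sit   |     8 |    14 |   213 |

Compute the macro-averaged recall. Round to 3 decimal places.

Per-class recall (TP/(TP+FN)):
  walk: TP=116, FN=24+25=49 → 116/165 = 0.7030
  run: TP=109, FN=93+70=163 → 109/272 = 0.4007
  sit: TP=213, FN=8+14=22 → 213/235 = 0.9064
Macro-recall = mean = (0.7030 + 0.4007 + 0.9064) / 3 = 0.670

0.670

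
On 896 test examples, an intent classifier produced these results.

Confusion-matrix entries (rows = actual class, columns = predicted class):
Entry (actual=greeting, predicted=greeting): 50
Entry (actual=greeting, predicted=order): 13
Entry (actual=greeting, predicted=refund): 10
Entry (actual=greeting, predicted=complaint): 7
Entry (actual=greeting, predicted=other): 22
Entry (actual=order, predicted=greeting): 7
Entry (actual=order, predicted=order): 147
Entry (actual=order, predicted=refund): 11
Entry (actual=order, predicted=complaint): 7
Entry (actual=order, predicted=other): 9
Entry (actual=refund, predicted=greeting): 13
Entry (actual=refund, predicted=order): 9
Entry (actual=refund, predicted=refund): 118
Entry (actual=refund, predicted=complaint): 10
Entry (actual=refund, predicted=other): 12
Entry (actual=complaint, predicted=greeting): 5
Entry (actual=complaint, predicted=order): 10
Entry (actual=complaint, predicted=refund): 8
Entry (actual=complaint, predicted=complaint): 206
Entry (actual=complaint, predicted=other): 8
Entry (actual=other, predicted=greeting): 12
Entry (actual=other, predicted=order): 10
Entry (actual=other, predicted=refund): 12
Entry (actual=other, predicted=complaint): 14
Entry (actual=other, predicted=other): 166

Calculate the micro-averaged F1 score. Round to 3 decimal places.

0.767

Micro-averaging pools counts across classes: ΣTP=687, ΣFP=209, ΣFN=209.
Micro-F1 score = 2·TP/(2·TP+FP+FN) on pooled counts = 0.767 (equals overall accuracy in single-label multiclass).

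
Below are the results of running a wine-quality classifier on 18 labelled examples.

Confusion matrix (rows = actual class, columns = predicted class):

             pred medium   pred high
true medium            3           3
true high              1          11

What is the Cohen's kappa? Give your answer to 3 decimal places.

Observed agreement pₒ = trace/N = 14/18 = 0.7778
Expected agreement pₑ = Σ (rowᵢ·colᵢ)/N² = (6·4 + 12·14)/18² = 0.5926
κ = (pₒ − pₑ)/(1 − pₑ) = (0.7778 − 0.5926)/(1 − 0.5926) = 0.455

0.455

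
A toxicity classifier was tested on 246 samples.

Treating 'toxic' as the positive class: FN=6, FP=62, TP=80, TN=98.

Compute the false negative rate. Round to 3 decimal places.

0.070

FNR = FN/(FN+TP) = 6/(6+80) = 0.070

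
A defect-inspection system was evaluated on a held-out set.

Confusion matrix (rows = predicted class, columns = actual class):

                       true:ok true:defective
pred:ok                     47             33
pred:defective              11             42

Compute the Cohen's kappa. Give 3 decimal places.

0.355

Observed agreement pₒ = trace/N = 89/133 = 0.6692
Expected agreement pₑ = Σ (rowᵢ·colᵢ)/N² = (58·80 + 75·53)/133² = 0.4870
κ = (pₒ − pₑ)/(1 − pₑ) = (0.6692 − 0.4870)/(1 − 0.4870) = 0.355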